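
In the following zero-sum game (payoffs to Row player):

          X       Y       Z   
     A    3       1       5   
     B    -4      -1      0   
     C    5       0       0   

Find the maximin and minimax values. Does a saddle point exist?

Maximin = 1, Minimax = 1, Saddle: True

Work:
Row minimums: [1, -4, 0] → maximin = 1
Column maximums: [5, 1, 5] → minimax = 1
Saddle point exists! Game value = 1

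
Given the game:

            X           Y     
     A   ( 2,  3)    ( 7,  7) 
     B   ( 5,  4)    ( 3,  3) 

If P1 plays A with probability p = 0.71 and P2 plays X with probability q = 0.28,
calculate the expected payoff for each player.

E[P1] = 5.0084, E[P2] = 5.126

Work:
E[P1] = p·q·π₁(A,X) + p·(1-q)·π₁(A,Y) + (1-p)·q·π₁(B,X) + (1-p)·(1-q)·π₁(B,Y)
= 0.71·0.28·2 + 0.71·0.72·7 + 0.29·0.28·5 + 0.29·0.72·3
= 5.0084

E[P2] = 5.126 (similar calculation)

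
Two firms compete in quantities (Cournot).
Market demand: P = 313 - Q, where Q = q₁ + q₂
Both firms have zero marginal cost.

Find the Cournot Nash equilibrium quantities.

q₁* = q₂* = 104.33; P* = 104.33

Work:
Profit: π_i = P·q_i = (a - q_i - q_j)·q_i
FOC: ∂π_i/∂q_i = a - 2q_i - q_j = 0
Reaction function: q_i = (313 - q_j)/2
Symmetry: q* = 313/3 = 104.33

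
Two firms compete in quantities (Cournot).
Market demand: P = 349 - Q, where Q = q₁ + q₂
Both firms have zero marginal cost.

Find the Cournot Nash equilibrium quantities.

q₁* = q₂* = 116.33; P* = 116.33

Work:
Profit: π_i = P·q_i = (a - q_i - q_j)·q_i
FOC: ∂π_i/∂q_i = a - 2q_i - q_j = 0
Reaction function: q_i = (349 - q_j)/2
Symmetry: q* = 349/3 = 116.33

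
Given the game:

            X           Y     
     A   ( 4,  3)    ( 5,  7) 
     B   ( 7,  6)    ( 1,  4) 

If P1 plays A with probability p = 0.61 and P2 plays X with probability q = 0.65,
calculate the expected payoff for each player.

E[P1] = 4.5645, E[P2] = 4.751

Work:
E[P1] = p·q·π₁(A,X) + p·(1-q)·π₁(A,Y) + (1-p)·q·π₁(B,X) + (1-p)·(1-q)·π₁(B,Y)
= 0.61·0.65·4 + 0.61·0.35·5 + 0.39·0.65·7 + 0.39·0.35·1
= 4.5645

E[P2] = 4.751 (similar calculation)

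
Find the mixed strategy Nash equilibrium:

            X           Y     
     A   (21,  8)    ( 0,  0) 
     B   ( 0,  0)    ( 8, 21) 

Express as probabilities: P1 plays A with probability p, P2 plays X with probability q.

p = 0.7241, q = 0.2759

Work:
Find probabilities that make opponent indifferent:
P2 chooses q to make P1 indifferent between A and B
P1 chooses p to make P2 indifferent between X and Y
Mixed NE: P1 plays (A: 0.7241, B: 0.2759), P2 plays (X: 0.2759, Y: 0.7241)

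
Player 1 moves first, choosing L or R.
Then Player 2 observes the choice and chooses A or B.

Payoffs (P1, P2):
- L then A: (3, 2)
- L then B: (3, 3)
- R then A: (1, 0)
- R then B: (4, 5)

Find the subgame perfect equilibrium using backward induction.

P1 plays R, P2 plays B after L and B after R; Payoff (4, 5)

Work:
Backward induction:
After L: P2 chooses B → P1 gets 3
After R: P2 chooses B → P1 gets 4
P1 chooses R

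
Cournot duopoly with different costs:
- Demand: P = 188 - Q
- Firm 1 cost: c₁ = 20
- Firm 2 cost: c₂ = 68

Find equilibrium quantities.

q₁* = 72.0, q₂* = 24.0

Work:
Reaction: q₁ = (188 - 20 - q₂)/2
Reaction: q₂ = (188 - 68 - q₁)/2
Solve simultaneously:
q₁* = (188 - 2×20 + 68)/3 = 72.0
q₂* = (188 - 2×68 + 20)/3 = 24.0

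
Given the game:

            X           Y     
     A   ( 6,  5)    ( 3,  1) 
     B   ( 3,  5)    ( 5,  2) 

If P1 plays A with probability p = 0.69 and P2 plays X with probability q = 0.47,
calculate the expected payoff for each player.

E[P1] = 4.3015, E[P2] = 3.0443

Work:
E[P1] = p·q·π₁(A,X) + p·(1-q)·π₁(A,Y) + (1-p)·q·π₁(B,X) + (1-p)·(1-q)·π₁(B,Y)
= 0.69·0.47·6 + 0.69·0.53·3 + 0.31·0.47·3 + 0.31·0.53·5
= 4.3015

E[P2] = 3.0443 (similar calculation)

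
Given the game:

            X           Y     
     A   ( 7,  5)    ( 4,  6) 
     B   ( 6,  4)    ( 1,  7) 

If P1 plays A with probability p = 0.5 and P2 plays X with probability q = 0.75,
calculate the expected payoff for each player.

E[P1] = 5.5, E[P2] = 5.0

Work:
E[P1] = p·q·π₁(A,X) + p·(1-q)·π₁(A,Y) + (1-p)·q·π₁(B,X) + (1-p)·(1-q)·π₁(B,Y)
= 0.5·0.75·7 + 0.5·0.25·4 + 0.5·0.75·6 + 0.5·0.25·1
= 5.5

E[P2] = 5.0 (similar calculation)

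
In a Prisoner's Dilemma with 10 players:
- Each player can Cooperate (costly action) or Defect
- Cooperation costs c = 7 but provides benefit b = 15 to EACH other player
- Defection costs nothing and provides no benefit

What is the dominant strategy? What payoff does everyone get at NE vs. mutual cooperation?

Dominant: Defect; NE payoff = 0; Coop payoff = 128

Work:
Defect dominates (saves cost c = 7, benefit to others is external)
NE: All defect → everyone gets 0
If all cooperate: each receives (9)×15 - 7 = 128
Social dilemma: 128 > 0 but NE gives 0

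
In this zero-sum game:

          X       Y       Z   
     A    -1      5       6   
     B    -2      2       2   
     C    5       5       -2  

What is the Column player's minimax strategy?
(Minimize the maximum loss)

Column should play X or Y (all achieve the minimum), value = 5

Work:
Column player minimizes Row's maximum payoff:
Column X: max payoff to Row = 5
Column Y: max payoff to Row = 5
Column Z: max payoff to Row = 6
Minimum is 5, achieved by columns X, Y (tied).
Each of X or Y is a minimax strategy.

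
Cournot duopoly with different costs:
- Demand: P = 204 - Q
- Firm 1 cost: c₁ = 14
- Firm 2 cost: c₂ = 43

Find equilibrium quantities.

q₁* = 73.0, q₂* = 44.0

Work:
Reaction: q₁ = (204 - 14 - q₂)/2
Reaction: q₂ = (204 - 43 - q₁)/2
Solve simultaneously:
q₁* = (204 - 2×14 + 43)/3 = 73.0
q₂* = (204 - 2×43 + 14)/3 = 44.0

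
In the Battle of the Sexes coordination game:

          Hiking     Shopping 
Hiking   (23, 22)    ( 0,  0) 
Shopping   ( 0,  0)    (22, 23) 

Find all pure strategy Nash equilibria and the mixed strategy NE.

Pure NE: (Hiking, Hiking) and (Shopping, Shopping); Mixed NE: p = 0.5111, q = 0.4889

Work:
Check pure NE:
(Hiking, Hiking): (23, 22) - no unilateral deviation beneficial
(Shopping, Shopping): (22, 23) - no unilateral deviation beneficial
Mixed NE: P1 plays Hiking with p = 0.5111, P2 plays Hiking with q = 0.4889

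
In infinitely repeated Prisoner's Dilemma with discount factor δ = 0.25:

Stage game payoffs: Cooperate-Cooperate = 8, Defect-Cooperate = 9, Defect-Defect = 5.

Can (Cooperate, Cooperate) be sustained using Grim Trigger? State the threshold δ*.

δ* = 0.25; since δ = 0.25 ≥ 0.25, cooperation can be sustained

Work:
For Grim Trigger:
Cooperate forever: 8/(1-δ)
Defect then punished: 9 + 5·δ/(1-δ)
Need: 8/(1-δ) ≥ 9 + 5·δ/(1-δ)
Solving: δ ≥ (T-R)/(T-P) = (9-8)/(9-5) = 0.25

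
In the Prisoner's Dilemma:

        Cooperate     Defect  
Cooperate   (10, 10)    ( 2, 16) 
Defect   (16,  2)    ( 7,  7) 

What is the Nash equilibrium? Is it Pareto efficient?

(Defect, Defect) is NE; not Pareto efficient

Work:
Defect dominates Cooperate for both players:
If P2 cooperates: Defect (16) > Cooperate (10)
If P2 defects: Defect (7) > Cooperate (2)
NE: (Defect, Defect) with payoff (7, 7)
But (Cooperate, Cooperate) = (10, 10) Pareto dominates (7, 7)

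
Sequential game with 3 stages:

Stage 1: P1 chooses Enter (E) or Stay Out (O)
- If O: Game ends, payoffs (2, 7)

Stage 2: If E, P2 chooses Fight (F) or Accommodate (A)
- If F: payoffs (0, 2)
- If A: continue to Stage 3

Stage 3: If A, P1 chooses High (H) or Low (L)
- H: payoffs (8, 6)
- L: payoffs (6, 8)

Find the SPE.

SPE: (E, A, H); Outcome (8, 6)

Work:
Stage 3: P1 chooses H (8 vs 6)
Stage 2: P2: F->2, A->6 (anticipating H). Choose A
Stage 1: P1: O->2, E->8 (anticipating A, H). Choose E
SPE path: E -> A -> H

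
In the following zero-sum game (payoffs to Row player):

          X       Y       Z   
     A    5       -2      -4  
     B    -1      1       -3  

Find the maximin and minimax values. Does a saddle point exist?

Maximin = -3, Minimax = -3, Saddle: True

Work:
Row minimums: [-4, -3] → maximin = -3
Column maximums: [5, 1, -3] → minimax = -3
Saddle point exists! Game value = -3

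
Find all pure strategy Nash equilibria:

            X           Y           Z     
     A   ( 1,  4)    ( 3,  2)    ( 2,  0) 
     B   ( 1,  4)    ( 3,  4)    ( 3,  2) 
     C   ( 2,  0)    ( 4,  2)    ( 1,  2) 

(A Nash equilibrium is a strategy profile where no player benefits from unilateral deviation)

Nash equilibrium: (C, Y)

Work:
Best responses:
  P1 vs X: payoffs [1, 1, 2] → best response C (payoff 2)
  P1 vs Y: payoffs [3, 3, 4] → best response C (payoff 4)
  P1 vs Z: payoffs [2, 3, 1] → best response B (payoff 3)
  P2 vs A: payoffs [4, 2, 0] → best response X (payoff 4)
  P2 vs B: payoffs [4, 4, 2] → best response X/Y (payoff 4)
  P2 vs C: payoffs [0, 2, 2] → best response Y/Z (payoff 2)
Mutual best responses: (C,Y) → Nash equilibria.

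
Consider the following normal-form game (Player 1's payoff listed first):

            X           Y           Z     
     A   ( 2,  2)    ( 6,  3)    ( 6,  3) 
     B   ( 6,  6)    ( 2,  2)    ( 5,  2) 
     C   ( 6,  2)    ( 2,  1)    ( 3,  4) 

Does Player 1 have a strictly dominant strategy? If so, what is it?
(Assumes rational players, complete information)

No strictly dominant strategy exists for Player 1

Work:
A strategy strictly dominates another if it gives a strictly higher payoff against every opponent action. Compare each pair of P1's strategies column-by-column:
  A vs B: [2 vs 6, 6 vs 2, 6 vs 5] → A does not strictly dominate B (column X: 2 ≤ 6)
  A vs C: [2 vs 6, 6 vs 2, 6 vs 3] → A does not strictly dominate C (column X: 2 ≤ 6)
  B vs A: [6 vs 2, 2 vs 6, 5 vs 6] → B does not strictly dominate A (column Y: 2 ≤ 6)
  B vs C: [6 vs 6, 2 vs 2, 5 vs 3] → B does not strictly dominate C (column X: 6 ≤ 6)
  C vs A: [6 vs 2, 2 vs 6, 3 vs 6] → C does not strictly dominate A (column Y: 2 ≤ 6)
  C vs B: [6 vs 6, 2 vs 2, 3 vs 5] → C does not strictly dominate B (column X: 6 ≤ 6)
No single strategy strictly dominates all others → no strictly dominant strategy.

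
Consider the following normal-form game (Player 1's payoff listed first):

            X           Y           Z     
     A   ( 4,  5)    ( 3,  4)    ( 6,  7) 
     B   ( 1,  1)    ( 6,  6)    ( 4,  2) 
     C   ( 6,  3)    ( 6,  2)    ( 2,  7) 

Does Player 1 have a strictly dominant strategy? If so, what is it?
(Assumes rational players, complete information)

No strictly dominant strategy exists for Player 1

Work:
A strategy strictly dominates another if it gives a strictly higher payoff against every opponent action. Compare each pair of P1's strategies column-by-column:
  A vs B: [4 vs 1, 3 vs 6, 6 vs 4] → A does not strictly dominate B (column Y: 3 ≤ 6)
  A vs C: [4 vs 6, 3 vs 6, 6 vs 2] → A does not strictly dominate C (column X: 4 ≤ 6)
  B vs A: [1 vs 4, 6 vs 3, 4 vs 6] → B does not strictly dominate A (column X: 1 ≤ 4)
  B vs C: [1 vs 6, 6 vs 6, 4 vs 2] → B does not strictly dominate C (column X: 1 ≤ 6)
  C vs A: [6 vs 4, 6 vs 3, 2 vs 6] → C does not strictly dominate A (column Z: 2 ≤ 6)
  C vs B: [6 vs 1, 6 vs 6, 2 vs 4] → C does not strictly dominate B (column Y: 6 ≤ 6)
No single strategy strictly dominates all others → no strictly dominant strategy.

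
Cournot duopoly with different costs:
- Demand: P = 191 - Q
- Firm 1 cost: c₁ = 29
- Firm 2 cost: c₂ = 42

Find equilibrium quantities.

q₁* = 58.33, q₂* = 45.33

Work:
Reaction: q₁ = (191 - 29 - q₂)/2
Reaction: q₂ = (191 - 42 - q₁)/2
Solve simultaneously:
q₁* = (191 - 2×29 + 42)/3 = 58.33
q₂* = (191 - 2×42 + 29)/3 = 45.33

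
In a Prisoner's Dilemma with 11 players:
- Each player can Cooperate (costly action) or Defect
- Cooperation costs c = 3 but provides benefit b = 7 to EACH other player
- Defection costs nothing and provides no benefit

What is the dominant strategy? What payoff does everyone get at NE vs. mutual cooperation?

Dominant: Defect; NE payoff = 0; Coop payoff = 67

Work:
Defect dominates (saves cost c = 3, benefit to others is external)
NE: All defect → everyone gets 0
If all cooperate: each receives (10)×7 - 3 = 67
Social dilemma: 67 > 0 but NE gives 0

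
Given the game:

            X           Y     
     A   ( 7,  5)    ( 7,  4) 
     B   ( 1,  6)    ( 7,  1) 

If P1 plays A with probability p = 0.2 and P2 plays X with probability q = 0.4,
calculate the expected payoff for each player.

E[P1] = 5.08, E[P2] = 3.28

Work:
E[P1] = p·q·π₁(A,X) + p·(1-q)·π₁(A,Y) + (1-p)·q·π₁(B,X) + (1-p)·(1-q)·π₁(B,Y)
= 0.2·0.4·7 + 0.2·0.6·7 + 0.8·0.4·1 + 0.8·0.6·7
= 5.08

E[P2] = 3.28 (similar calculation)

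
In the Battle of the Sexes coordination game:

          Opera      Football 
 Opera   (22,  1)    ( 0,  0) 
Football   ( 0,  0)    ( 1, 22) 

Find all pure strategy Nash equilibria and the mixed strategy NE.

Pure NE: (Opera, Opera) and (Football, Football); Mixed NE: p = 0.9565, q = 0.0435

Work:
Check pure NE:
(Opera, Opera): (22, 1) - no unilateral deviation beneficial
(Football, Football): (1, 22) - no unilateral deviation beneficial
Mixed NE: P1 plays Opera with p = 0.9565, P2 plays Opera with q = 0.0435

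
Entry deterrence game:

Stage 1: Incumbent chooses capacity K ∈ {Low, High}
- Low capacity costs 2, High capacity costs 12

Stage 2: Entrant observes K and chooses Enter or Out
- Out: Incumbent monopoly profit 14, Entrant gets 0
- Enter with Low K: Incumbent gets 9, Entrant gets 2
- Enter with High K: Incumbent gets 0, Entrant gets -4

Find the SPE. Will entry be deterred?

SPE: (Low, Enter|Low, Out|High); Entry not deterred. Incumbent net profit = 7, Entrant gets 2

Work:
After Low K: Entrant enters (2 > 0)
After High K: Entrant stays out (-4 < 0)
Incumbent: Low → 9−2=7, High → 14−12=2
Incumbent chooses Low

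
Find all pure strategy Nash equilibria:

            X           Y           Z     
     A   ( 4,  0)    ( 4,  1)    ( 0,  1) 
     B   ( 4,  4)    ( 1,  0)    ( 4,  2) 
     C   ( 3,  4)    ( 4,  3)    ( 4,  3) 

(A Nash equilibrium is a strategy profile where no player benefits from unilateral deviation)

Nash equilibrium: (A, Y), (B, X)

Work:
Best responses:
  P1 vs X: payoffs [4, 4, 3] → best response A/B (payoff 4)
  P1 vs Y: payoffs [4, 1, 4] → best response A/C (payoff 4)
  P1 vs Z: payoffs [0, 4, 4] → best response B/C (payoff 4)
  P2 vs A: payoffs [0, 1, 1] → best response Y/Z (payoff 1)
  P2 vs B: payoffs [4, 0, 2] → best response X (payoff 4)
  P2 vs C: payoffs [4, 3, 3] → best response X (payoff 4)
Mutual best responses: (A,Y), (B,X) → Nash equilibria.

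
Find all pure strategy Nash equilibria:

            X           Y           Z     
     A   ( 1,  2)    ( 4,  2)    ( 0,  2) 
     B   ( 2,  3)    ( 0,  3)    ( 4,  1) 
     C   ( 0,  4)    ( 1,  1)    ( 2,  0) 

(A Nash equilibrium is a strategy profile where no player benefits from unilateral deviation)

Nash equilibrium: (A, Y), (B, X)

Work:
Best responses:
  P1 vs X: payoffs [1, 2, 0] → best response B (payoff 2)
  P1 vs Y: payoffs [4, 0, 1] → best response A (payoff 4)
  P1 vs Z: payoffs [0, 4, 2] → best response B (payoff 4)
  P2 vs A: payoffs [2, 2, 2] → best response X/Y/Z (payoff 2)
  P2 vs B: payoffs [3, 3, 1] → best response X/Y (payoff 3)
  P2 vs C: payoffs [4, 1, 0] → best response X (payoff 4)
Mutual best responses: (A,Y), (B,X) → Nash equilibria.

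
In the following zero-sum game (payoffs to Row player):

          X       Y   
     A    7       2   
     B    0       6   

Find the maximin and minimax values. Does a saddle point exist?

Maximin = 2, Minimax = 6, Saddle: False

Work:
Row minimums: [2, 0] → maximin = 2
Column maximums: [7, 6] → minimax = 6
No saddle point (maximin ≠ minimax). Mixed strategy needed.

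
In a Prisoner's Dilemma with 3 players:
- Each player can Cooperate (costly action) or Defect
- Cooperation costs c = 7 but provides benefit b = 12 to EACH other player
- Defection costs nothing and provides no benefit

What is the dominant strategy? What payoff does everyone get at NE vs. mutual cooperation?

Dominant: Defect; NE payoff = 0; Coop payoff = 17

Work:
Defect dominates (saves cost c = 7, benefit to others is external)
NE: All defect → everyone gets 0
If all cooperate: each receives (2)×12 - 7 = 17
Social dilemma: 17 > 0 but NE gives 0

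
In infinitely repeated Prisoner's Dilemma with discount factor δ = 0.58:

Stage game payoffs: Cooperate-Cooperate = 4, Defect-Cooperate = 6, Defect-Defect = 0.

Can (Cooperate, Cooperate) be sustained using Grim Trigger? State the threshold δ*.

δ* = 0.3333; since δ = 0.58 ≥ 0.3333, cooperation can be sustained

Work:
For Grim Trigger:
Cooperate forever: 4/(1-δ)
Defect then punished: 6 + 0·δ/(1-δ)
Need: 4/(1-δ) ≥ 6 + 0·δ/(1-δ)
Solving: δ ≥ (T-R)/(T-P) = (6-4)/(6-0) = 0.3333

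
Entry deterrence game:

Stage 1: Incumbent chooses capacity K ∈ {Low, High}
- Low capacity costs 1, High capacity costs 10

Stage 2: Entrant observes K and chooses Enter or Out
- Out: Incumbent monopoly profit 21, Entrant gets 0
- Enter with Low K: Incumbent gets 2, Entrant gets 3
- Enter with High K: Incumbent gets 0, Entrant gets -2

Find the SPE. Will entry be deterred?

SPE: (High, Enter|Low, Out|High); Entry deterred. Incumbent net profit = 11

Work:
After Low K: Entrant enters (3 > 0)
After High K: Entrant stays out (-2 < 0)
Incumbent: Low → 2−1=1, High → 21−10=11
Incumbent chooses High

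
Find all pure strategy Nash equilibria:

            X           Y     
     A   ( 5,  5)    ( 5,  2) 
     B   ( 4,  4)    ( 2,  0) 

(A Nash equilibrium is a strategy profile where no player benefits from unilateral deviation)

Nash equilibrium: (A, X)

Work:
Best responses:
  P1 vs X: payoffs [5, 4] → best response A (payoff 5)
  P1 vs Y: payoffs [5, 2] → best response A (payoff 5)
  P2 vs A: payoffs [5, 2] → best response X (payoff 5)
  P2 vs B: payoffs [4, 0] → best response X (payoff 4)
Mutual best responses: (A,X) → Nash equilibria.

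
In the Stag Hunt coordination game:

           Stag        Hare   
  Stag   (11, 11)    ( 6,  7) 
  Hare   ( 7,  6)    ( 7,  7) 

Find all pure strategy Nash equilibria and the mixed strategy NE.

Pure NE: (Stag, Stag) and (Hare, Hare); Mixed NE: p = 0.2, q = 0.2

Work:
Check pure NE:
(Stag, Stag): (11, 11) - no unilateral deviation beneficial
(Hare, Hare): (7, 7) - no unilateral deviation beneficial
Mixed NE: P1 plays Stag with p = 0.2, P2 plays Stag with q = 0.2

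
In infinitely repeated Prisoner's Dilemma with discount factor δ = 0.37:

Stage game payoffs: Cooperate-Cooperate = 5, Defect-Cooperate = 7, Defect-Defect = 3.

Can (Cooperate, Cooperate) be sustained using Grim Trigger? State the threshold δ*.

δ* = 0.5; since δ = 0.37 < 0.5, cooperation cannot be sustained

Work:
For Grim Trigger:
Cooperate forever: 5/(1-δ)
Defect then punished: 7 + 3·δ/(1-δ)
Need: 5/(1-δ) ≥ 7 + 3·δ/(1-δ)
Solving: δ ≥ (T-R)/(T-P) = (7-5)/(7-3) = 0.5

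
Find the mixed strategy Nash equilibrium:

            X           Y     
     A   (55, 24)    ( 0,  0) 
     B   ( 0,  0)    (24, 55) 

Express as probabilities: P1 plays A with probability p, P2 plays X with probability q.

p = 0.6962, q = 0.3038

Work:
Find probabilities that make opponent indifferent:
P2 chooses q to make P1 indifferent between A and B
P1 chooses p to make P2 indifferent between X and Y
Mixed NE: P1 plays (A: 0.6962, B: 0.3038), P2 plays (X: 0.3038, Y: 0.6962)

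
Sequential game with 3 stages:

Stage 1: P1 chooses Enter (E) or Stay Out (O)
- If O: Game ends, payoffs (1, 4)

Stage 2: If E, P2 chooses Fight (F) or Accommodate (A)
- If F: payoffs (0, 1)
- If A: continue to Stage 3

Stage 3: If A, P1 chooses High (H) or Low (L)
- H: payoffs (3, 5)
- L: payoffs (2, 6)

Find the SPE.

SPE: (E, A, H); Outcome (3, 5)

Work:
Stage 3: P1 chooses H (3 vs 2)
Stage 2: P2: F->1, A->5 (anticipating H). Choose A
Stage 1: P1: O->1, E->3 (anticipating A, H). Choose E
SPE path: E -> A -> H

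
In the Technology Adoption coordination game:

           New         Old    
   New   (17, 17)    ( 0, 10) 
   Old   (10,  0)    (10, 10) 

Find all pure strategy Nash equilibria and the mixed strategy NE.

Pure NE: (New, New) and (Old, Old); Mixed NE: p = 0.5882, q = 0.5882

Work:
Check pure NE:
(New, New): (17, 17) - no unilateral deviation beneficial
(Old, Old): (10, 10) - no unilateral deviation beneficial
Mixed NE: P1 plays New with p = 0.5882, P2 plays New with q = 0.5882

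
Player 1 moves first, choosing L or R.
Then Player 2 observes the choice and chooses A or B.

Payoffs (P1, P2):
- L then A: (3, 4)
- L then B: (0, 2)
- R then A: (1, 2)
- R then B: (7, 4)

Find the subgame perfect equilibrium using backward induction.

P1 plays R, P2 plays A after L and B after R; Payoff (7, 4)

Work:
Backward induction:
After L: P2 chooses A → P1 gets 3
After R: P2 chooses B → P1 gets 7
P1 chooses R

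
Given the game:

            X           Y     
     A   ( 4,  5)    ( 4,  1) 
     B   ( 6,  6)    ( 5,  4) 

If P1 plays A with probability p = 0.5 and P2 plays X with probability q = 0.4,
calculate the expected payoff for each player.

E[P1] = 4.7, E[P2] = 3.7

Work:
E[P1] = p·q·π₁(A,X) + p·(1-q)·π₁(A,Y) + (1-p)·q·π₁(B,X) + (1-p)·(1-q)·π₁(B,Y)
= 0.5·0.4·4 + 0.5·0.6·4 + 0.5·0.4·6 + 0.5·0.6·5
= 4.7

E[P2] = 3.7 (similar calculation)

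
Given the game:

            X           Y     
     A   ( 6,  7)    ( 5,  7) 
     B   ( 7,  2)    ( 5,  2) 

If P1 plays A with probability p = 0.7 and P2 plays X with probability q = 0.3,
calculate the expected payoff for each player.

E[P1] = 5.39, E[P2] = 5.5

Work:
E[P1] = p·q·π₁(A,X) + p·(1-q)·π₁(A,Y) + (1-p)·q·π₁(B,X) + (1-p)·(1-q)·π₁(B,Y)
= 0.7·0.3·6 + 0.7·0.7·5 + 0.3·0.3·7 + 0.3·0.7·5
= 5.39

E[P2] = 5.5 (similar calculation)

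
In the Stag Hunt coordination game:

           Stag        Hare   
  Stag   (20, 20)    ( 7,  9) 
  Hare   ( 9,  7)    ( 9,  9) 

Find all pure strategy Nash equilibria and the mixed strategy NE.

Pure NE: (Stag, Stag) and (Hare, Hare); Mixed NE: p = 0.1538, q = 0.1538

Work:
Check pure NE:
(Stag, Stag): (20, 20) - no unilateral deviation beneficial
(Hare, Hare): (9, 9) - no unilateral deviation beneficial
Mixed NE: P1 plays Stag with p = 0.1538, P2 plays Stag with q = 0.1538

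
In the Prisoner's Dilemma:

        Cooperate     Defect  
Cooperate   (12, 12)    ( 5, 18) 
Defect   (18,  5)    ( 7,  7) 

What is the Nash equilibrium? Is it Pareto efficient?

(Defect, Defect) is NE; not Pareto efficient

Work:
Defect dominates Cooperate for both players:
If P2 cooperates: Defect (18) > Cooperate (12)
If P2 defects: Defect (7) > Cooperate (5)
NE: (Defect, Defect) with payoff (7, 7)
But (Cooperate, Cooperate) = (12, 12) Pareto dominates (7, 7)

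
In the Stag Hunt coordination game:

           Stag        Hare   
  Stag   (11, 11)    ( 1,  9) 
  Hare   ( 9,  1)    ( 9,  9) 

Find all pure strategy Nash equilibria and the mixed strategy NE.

Pure NE: (Stag, Stag) and (Hare, Hare); Mixed NE: p = 0.8, q = 0.8

Work:
Check pure NE:
(Stag, Stag): (11, 11) - no unilateral deviation beneficial
(Hare, Hare): (9, 9) - no unilateral deviation beneficial
Mixed NE: P1 plays Stag with p = 0.8, P2 plays Stag with q = 0.8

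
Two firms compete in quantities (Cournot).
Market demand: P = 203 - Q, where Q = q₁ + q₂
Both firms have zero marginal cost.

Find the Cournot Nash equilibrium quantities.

q₁* = q₂* = 67.67; P* = 67.67

Work:
Profit: π_i = P·q_i = (a - q_i - q_j)·q_i
FOC: ∂π_i/∂q_i = a - 2q_i - q_j = 0
Reaction function: q_i = (203 - q_j)/2
Symmetry: q* = 203/3 = 67.67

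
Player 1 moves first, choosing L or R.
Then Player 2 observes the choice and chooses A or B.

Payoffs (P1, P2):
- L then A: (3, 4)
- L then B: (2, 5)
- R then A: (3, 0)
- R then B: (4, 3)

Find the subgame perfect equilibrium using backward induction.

P1 plays R, P2 plays B after L and B after R; Payoff (4, 3)

Work:
Backward induction:
After L: P2 chooses B → P1 gets 2
After R: P2 chooses B → P1 gets 4
P1 chooses R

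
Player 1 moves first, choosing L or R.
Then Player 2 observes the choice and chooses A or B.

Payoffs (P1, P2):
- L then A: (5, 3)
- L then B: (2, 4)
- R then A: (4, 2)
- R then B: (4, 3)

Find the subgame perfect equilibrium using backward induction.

P1 plays R, P2 plays B after L and B after R; Payoff (4, 3)

Work:
Backward induction:
After L: P2 chooses B → P1 gets 2
After R: P2 chooses B → P1 gets 4
P1 chooses R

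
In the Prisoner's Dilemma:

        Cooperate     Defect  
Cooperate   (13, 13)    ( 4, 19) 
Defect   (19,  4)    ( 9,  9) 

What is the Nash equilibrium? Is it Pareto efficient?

(Defect, Defect) is NE; not Pareto efficient

Work:
Defect dominates Cooperate for both players:
If P2 cooperates: Defect (19) > Cooperate (13)
If P2 defects: Defect (9) > Cooperate (4)
NE: (Defect, Defect) with payoff (9, 9)
But (Cooperate, Cooperate) = (13, 13) Pareto dominates (9, 9)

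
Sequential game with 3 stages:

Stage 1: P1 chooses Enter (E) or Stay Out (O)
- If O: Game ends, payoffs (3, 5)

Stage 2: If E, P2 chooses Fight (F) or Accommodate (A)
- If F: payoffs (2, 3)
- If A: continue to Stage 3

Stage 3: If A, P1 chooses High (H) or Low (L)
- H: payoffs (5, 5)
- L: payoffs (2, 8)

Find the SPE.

SPE: (E, A, H); Outcome (5, 5)

Work:
Stage 3: P1 chooses H (5 vs 2)
Stage 2: P2: F->3, A->5 (anticipating H). Choose A
Stage 1: P1: O->3, E->5 (anticipating A, H). Choose E
SPE path: E -> A -> H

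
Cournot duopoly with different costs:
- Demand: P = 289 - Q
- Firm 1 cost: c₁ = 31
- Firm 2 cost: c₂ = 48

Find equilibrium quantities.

q₁* = 91.67, q₂* = 74.67

Work:
Reaction: q₁ = (289 - 31 - q₂)/2
Reaction: q₂ = (289 - 48 - q₁)/2
Solve simultaneously:
q₁* = (289 - 2×31 + 48)/3 = 91.67
q₂* = (289 - 2×48 + 31)/3 = 74.67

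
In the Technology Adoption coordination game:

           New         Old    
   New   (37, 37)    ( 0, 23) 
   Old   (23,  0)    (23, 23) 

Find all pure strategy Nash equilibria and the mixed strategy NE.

Pure NE: (New, New) and (Old, Old); Mixed NE: p = 0.6216, q = 0.6216

Work:
Check pure NE:
(New, New): (37, 37) - no unilateral deviation beneficial
(Old, Old): (23, 23) - no unilateral deviation beneficial
Mixed NE: P1 plays New with p = 0.6216, P2 plays New with q = 0.6216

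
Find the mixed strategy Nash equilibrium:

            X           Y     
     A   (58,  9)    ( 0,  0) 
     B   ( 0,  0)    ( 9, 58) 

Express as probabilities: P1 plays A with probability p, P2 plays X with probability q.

p = 0.8657, q = 0.1343

Work:
Find probabilities that make opponent indifferent:
P2 chooses q to make P1 indifferent between A and B
P1 chooses p to make P2 indifferent between X and Y
Mixed NE: P1 plays (A: 0.8657, B: 0.1343), P2 plays (X: 0.1343, Y: 0.8657)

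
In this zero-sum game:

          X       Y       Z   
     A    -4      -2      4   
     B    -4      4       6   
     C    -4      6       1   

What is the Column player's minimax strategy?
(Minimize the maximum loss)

Column should play X, value = -4

Work:
Column player minimizes Row's maximum payoff:
Column X: max payoff to Row = -4
Column Y: max payoff to Row = 6
Column Z: max payoff to Row = 6
Minimum is -4, achieved by column X.
Minimax strategy: X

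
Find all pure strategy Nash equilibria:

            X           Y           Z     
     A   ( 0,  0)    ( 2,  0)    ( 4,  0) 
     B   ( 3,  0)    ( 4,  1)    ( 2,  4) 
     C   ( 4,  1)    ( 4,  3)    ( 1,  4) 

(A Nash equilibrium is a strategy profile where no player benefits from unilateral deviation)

Nash equilibrium: (A, Z)

Work:
Best responses:
  P1 vs X: payoffs [0, 3, 4] → best response C (payoff 4)
  P1 vs Y: payoffs [2, 4, 4] → best response B/C (payoff 4)
  P1 vs Z: payoffs [4, 2, 1] → best response A (payoff 4)
  P2 vs A: payoffs [0, 0, 0] → best response X/Y/Z (payoff 0)
  P2 vs B: payoffs [0, 1, 4] → best response Z (payoff 4)
  P2 vs C: payoffs [1, 3, 4] → best response Z (payoff 4)
Mutual best responses: (A,Z) → Nash equilibria.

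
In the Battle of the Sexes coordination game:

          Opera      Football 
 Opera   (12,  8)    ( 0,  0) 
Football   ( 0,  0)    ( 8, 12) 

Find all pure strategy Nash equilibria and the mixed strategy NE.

Pure NE: (Opera, Opera) and (Football, Football); Mixed NE: p = 0.6, q = 0.4

Work:
Check pure NE:
(Opera, Opera): (12, 8) - no unilateral deviation beneficial
(Football, Football): (8, 12) - no unilateral deviation beneficial
Mixed NE: P1 plays Opera with p = 0.6, P2 plays Opera with q = 0.4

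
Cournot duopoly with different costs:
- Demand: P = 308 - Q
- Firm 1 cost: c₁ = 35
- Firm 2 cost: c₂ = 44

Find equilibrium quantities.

q₁* = 94.0, q₂* = 85.0

Work:
Reaction: q₁ = (308 - 35 - q₂)/2
Reaction: q₂ = (308 - 44 - q₁)/2
Solve simultaneously:
q₁* = (308 - 2×35 + 44)/3 = 94.0
q₂* = (308 - 2×44 + 35)/3 = 85.0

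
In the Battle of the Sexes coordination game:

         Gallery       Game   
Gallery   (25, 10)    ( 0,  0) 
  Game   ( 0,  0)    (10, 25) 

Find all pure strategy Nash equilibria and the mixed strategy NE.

Pure NE: (Gallery, Gallery) and (Game, Game); Mixed NE: p = 0.7143, q = 0.2857

Work:
Check pure NE:
(Gallery, Gallery): (25, 10) - no unilateral deviation beneficial
(Game, Game): (10, 25) - no unilateral deviation beneficial
Mixed NE: P1 plays Gallery with p = 0.7143, P2 plays Gallery with q = 0.2857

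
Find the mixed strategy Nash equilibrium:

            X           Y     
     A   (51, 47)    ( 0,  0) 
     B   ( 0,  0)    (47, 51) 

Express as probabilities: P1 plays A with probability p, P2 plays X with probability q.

p = 0.5204, q = 0.4796

Work:
Find probabilities that make opponent indifferent:
P2 chooses q to make P1 indifferent between A and B
P1 chooses p to make P2 indifferent between X and Y
Mixed NE: P1 plays (A: 0.5204, B: 0.4796), P2 plays (X: 0.4796, Y: 0.5204)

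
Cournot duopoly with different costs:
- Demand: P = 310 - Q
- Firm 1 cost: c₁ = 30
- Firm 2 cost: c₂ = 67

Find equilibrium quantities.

q₁* = 105.67, q₂* = 68.67

Work:
Reaction: q₁ = (310 - 30 - q₂)/2
Reaction: q₂ = (310 - 67 - q₁)/2
Solve simultaneously:
q₁* = (310 - 2×30 + 67)/3 = 105.67
q₂* = (310 - 2×67 + 30)/3 = 68.67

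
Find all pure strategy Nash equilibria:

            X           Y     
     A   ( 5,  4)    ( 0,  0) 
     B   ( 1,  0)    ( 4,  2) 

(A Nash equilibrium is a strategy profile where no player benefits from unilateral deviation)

Nash equilibrium: (A, X), (B, Y)

Work:
Best responses:
  P1 vs X: payoffs [5, 1] → best response A (payoff 5)
  P1 vs Y: payoffs [0, 4] → best response B (payoff 4)
  P2 vs A: payoffs [4, 0] → best response X (payoff 4)
  P2 vs B: payoffs [0, 2] → best response Y (payoff 2)
Mutual best responses: (A,X), (B,Y) → Nash equilibria.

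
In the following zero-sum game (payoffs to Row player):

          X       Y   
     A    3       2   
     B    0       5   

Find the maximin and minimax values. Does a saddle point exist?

Maximin = 2, Minimax = 3, Saddle: False

Work:
Row minimums: [2, 0] → maximin = 2
Column maximums: [3, 5] → minimax = 3
No saddle point (maximin ≠ minimax). Mixed strategy needed.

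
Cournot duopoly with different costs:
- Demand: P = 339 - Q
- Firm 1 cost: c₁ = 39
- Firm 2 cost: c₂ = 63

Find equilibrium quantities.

q₁* = 108.0, q₂* = 84.0

Work:
Reaction: q₁ = (339 - 39 - q₂)/2
Reaction: q₂ = (339 - 63 - q₁)/2
Solve simultaneously:
q₁* = (339 - 2×39 + 63)/3 = 108.0
q₂* = (339 - 2×63 + 39)/3 = 84.0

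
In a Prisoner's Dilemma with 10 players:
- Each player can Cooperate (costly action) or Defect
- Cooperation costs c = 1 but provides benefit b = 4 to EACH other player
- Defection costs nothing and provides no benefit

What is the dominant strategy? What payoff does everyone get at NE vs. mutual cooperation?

Dominant: Defect; NE payoff = 0; Coop payoff = 35

Work:
Defect dominates (saves cost c = 1, benefit to others is external)
NE: All defect → everyone gets 0
If all cooperate: each receives (9)×4 - 1 = 35
Social dilemma: 35 > 0 but NE gives 0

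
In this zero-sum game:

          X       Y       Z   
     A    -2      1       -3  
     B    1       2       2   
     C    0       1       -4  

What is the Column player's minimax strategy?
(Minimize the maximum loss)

Column should play X, value = 1

Work:
Column player minimizes Row's maximum payoff:
Column X: max payoff to Row = 1
Column Y: max payoff to Row = 2
Column Z: max payoff to Row = 2
Minimum is 1, achieved by column X.
Minimax strategy: X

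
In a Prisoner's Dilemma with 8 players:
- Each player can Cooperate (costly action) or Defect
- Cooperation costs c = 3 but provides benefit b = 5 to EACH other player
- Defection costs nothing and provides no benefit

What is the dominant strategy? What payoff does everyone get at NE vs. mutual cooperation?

Dominant: Defect; NE payoff = 0; Coop payoff = 32

Work:
Defect dominates (saves cost c = 3, benefit to others is external)
NE: All defect → everyone gets 0
If all cooperate: each receives (7)×5 - 3 = 32
Social dilemma: 32 > 0 but NE gives 0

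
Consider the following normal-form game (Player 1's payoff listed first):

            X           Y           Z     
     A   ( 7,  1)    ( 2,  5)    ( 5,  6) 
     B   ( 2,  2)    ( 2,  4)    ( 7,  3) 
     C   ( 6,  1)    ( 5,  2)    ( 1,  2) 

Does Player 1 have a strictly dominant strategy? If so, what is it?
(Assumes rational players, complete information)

No strictly dominant strategy exists for Player 1

Work:
A strategy strictly dominates another if it gives a strictly higher payoff against every opponent action. Compare each pair of P1's strategies column-by-column:
  A vs B: [7 vs 2, 2 vs 2, 5 vs 7] → A does not strictly dominate B (column Y: 2 ≤ 2)
  A vs C: [7 vs 6, 2 vs 5, 5 vs 1] → A does not strictly dominate C (column Y: 2 ≤ 5)
  B vs A: [2 vs 7, 2 vs 2, 7 vs 5] → B does not strictly dominate A (column X: 2 ≤ 7)
  B vs C: [2 vs 6, 2 vs 5, 7 vs 1] → B does not strictly dominate C (column X: 2 ≤ 6)
  C vs A: [6 vs 7, 5 vs 2, 1 vs 5] → C does not strictly dominate A (column X: 6 ≤ 7)
  C vs B: [6 vs 2, 5 vs 2, 1 vs 7] → C does not strictly dominate B (column Z: 1 ≤ 7)
No single strategy strictly dominates all others → no strictly dominant strategy.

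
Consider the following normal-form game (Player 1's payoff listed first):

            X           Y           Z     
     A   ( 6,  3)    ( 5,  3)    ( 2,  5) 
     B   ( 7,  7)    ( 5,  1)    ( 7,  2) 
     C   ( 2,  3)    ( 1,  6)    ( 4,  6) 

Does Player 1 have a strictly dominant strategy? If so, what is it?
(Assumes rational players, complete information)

No strictly dominant strategy exists for Player 1

Work:
A strategy strictly dominates another if it gives a strictly higher payoff against every opponent action. Compare each pair of P1's strategies column-by-column:
  A vs B: [6 vs 7, 5 vs 5, 2 vs 7] → A does not strictly dominate B (column X: 6 ≤ 7)
  A vs C: [6 vs 2, 5 vs 1, 2 vs 4] → A does not strictly dominate C (column Z: 2 ≤ 4)
  B vs A: [7 vs 6, 5 vs 5, 7 vs 2] → B does not strictly dominate A (column Y: 5 ≤ 5)
  B vs C: [7 vs 2, 5 vs 1, 7 vs 4] → B strictly dominates C
  C vs A: [2 vs 6, 1 vs 5, 4 vs 2] → C does not strictly dominate A (column X: 2 ≤ 6)
  C vs B: [2 vs 7, 1 vs 5, 4 vs 7] → C does not strictly dominate B (column X: 2 ≤ 7)
No single strategy strictly dominates all others → no strictly dominant strategy.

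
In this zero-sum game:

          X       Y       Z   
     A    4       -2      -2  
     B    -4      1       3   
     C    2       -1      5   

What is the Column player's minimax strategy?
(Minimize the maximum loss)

Column should play Y, value = 1

Work:
Column player minimizes Row's maximum payoff:
Column X: max payoff to Row = 4
Column Y: max payoff to Row = 1
Column Z: max payoff to Row = 5
Minimum is 1, achieved by column Y.
Minimax strategy: Y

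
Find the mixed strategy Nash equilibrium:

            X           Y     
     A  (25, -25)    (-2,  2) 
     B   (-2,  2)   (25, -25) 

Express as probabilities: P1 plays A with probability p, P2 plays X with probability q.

p = 0.5, q = 0.5

Work:
Find probabilities that make opponent indifferent:
P2 chooses q to make P1 indifferent between A and B
P1 chooses p to make P2 indifferent between X and Y
Mixed NE: P1 plays (A: 0.5, B: 0.5), P2 plays (X: 0.5, Y: 0.5)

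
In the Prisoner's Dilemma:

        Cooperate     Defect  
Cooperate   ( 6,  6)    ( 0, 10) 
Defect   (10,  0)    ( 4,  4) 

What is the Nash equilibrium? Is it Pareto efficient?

(Defect, Defect) is NE; not Pareto efficient

Work:
Defect dominates Cooperate for both players:
If P2 cooperates: Defect (10) > Cooperate (6)
If P2 defects: Defect (4) > Cooperate (0)
NE: (Defect, Defect) with payoff (4, 4)
But (Cooperate, Cooperate) = (6, 6) Pareto dominates (4, 4)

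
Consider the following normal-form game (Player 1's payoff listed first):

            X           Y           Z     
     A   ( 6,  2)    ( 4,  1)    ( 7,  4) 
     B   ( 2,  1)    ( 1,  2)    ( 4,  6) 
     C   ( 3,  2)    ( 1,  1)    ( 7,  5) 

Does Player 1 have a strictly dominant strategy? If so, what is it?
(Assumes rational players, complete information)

No strictly dominant strategy exists for Player 1

Work:
A strategy strictly dominates another if it gives a strictly higher payoff against every opponent action. Compare each pair of P1's strategies column-by-column:
  A vs B: [6 vs 2, 4 vs 1, 7 vs 4] → A strictly dominates B
  A vs C: [6 vs 3, 4 vs 1, 7 vs 7] → A does not strictly dominate C (column Z: 7 ≤ 7)
  B vs A: [2 vs 6, 1 vs 4, 4 vs 7] → B does not strictly dominate A (column X: 2 ≤ 6)
  B vs C: [2 vs 3, 1 vs 1, 4 vs 7] → B does not strictly dominate C (column X: 2 ≤ 3)
  C vs A: [3 vs 6, 1 vs 4, 7 vs 7] → C does not strictly dominate A (column X: 3 ≤ 6)
  C vs B: [3 vs 2, 1 vs 1, 7 vs 4] → C does not strictly dominate B (column Y: 1 ≤ 1)
No single strategy strictly dominates all others → no strictly dominant strategy.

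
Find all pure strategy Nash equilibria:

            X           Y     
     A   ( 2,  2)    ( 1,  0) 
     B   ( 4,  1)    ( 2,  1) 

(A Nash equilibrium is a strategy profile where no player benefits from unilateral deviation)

Nash equilibrium: (B, X), (B, Y)

Work:
Best responses:
  P1 vs X: payoffs [2, 4] → best response B (payoff 4)
  P1 vs Y: payoffs [1, 2] → best response B (payoff 2)
  P2 vs A: payoffs [2, 0] → best response X (payoff 2)
  P2 vs B: payoffs [1, 1] → best response X/Y (payoff 1)
Mutual best responses: (B,X), (B,Y) → Nash equilibria.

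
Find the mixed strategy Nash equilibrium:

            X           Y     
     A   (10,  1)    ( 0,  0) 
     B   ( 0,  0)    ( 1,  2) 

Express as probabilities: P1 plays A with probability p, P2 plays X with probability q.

p = 0.6667, q = 0.0909

Work:
Find probabilities that make opponent indifferent:
P2 chooses q to make P1 indifferent between A and B
P1 chooses p to make P2 indifferent between X and Y
Mixed NE: P1 plays (A: 0.6667, B: 0.3333), P2 plays (X: 0.0909, Y: 0.9091)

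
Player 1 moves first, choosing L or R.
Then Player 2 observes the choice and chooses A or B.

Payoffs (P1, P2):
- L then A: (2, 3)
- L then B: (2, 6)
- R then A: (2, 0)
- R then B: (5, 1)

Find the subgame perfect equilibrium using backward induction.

P1 plays R, P2 plays B after L and B after R; Payoff (5, 1)

Work:
Backward induction:
After L: P2 chooses B → P1 gets 2
After R: P2 chooses B → P1 gets 5
P1 chooses R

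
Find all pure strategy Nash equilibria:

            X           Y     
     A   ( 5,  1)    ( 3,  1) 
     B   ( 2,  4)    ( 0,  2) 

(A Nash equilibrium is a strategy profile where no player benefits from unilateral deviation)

Nash equilibrium: (A, X), (A, Y)

Work:
Best responses:
  P1 vs X: payoffs [5, 2] → best response A (payoff 5)
  P1 vs Y: payoffs [3, 0] → best response A (payoff 3)
  P2 vs A: payoffs [1, 1] → best response X/Y (payoff 1)
  P2 vs B: payoffs [4, 2] → best response X (payoff 4)
Mutual best responses: (A,X), (A,Y) → Nash equilibria.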